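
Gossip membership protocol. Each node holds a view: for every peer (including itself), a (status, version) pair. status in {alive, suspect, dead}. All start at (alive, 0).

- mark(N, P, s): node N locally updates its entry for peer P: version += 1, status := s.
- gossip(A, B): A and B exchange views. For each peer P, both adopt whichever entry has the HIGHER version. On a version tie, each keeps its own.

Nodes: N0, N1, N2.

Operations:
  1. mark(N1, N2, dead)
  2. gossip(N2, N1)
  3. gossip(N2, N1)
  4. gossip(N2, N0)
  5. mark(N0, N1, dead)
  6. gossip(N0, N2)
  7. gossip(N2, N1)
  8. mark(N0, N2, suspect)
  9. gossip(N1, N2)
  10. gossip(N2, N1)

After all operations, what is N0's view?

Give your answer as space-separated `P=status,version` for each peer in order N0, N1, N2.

Answer: N0=alive,0 N1=dead,1 N2=suspect,2

Derivation:
Op 1: N1 marks N2=dead -> (dead,v1)
Op 2: gossip N2<->N1 -> N2.N0=(alive,v0) N2.N1=(alive,v0) N2.N2=(dead,v1) | N1.N0=(alive,v0) N1.N1=(alive,v0) N1.N2=(dead,v1)
Op 3: gossip N2<->N1 -> N2.N0=(alive,v0) N2.N1=(alive,v0) N2.N2=(dead,v1) | N1.N0=(alive,v0) N1.N1=(alive,v0) N1.N2=(dead,v1)
Op 4: gossip N2<->N0 -> N2.N0=(alive,v0) N2.N1=(alive,v0) N2.N2=(dead,v1) | N0.N0=(alive,v0) N0.N1=(alive,v0) N0.N2=(dead,v1)
Op 5: N0 marks N1=dead -> (dead,v1)
Op 6: gossip N0<->N2 -> N0.N0=(alive,v0) N0.N1=(dead,v1) N0.N2=(dead,v1) | N2.N0=(alive,v0) N2.N1=(dead,v1) N2.N2=(dead,v1)
Op 7: gossip N2<->N1 -> N2.N0=(alive,v0) N2.N1=(dead,v1) N2.N2=(dead,v1) | N1.N0=(alive,v0) N1.N1=(dead,v1) N1.N2=(dead,v1)
Op 8: N0 marks N2=suspect -> (suspect,v2)
Op 9: gossip N1<->N2 -> N1.N0=(alive,v0) N1.N1=(dead,v1) N1.N2=(dead,v1) | N2.N0=(alive,v0) N2.N1=(dead,v1) N2.N2=(dead,v1)
Op 10: gossip N2<->N1 -> N2.N0=(alive,v0) N2.N1=(dead,v1) N2.N2=(dead,v1) | N1.N0=(alive,v0) N1.N1=(dead,v1) N1.N2=(dead,v1)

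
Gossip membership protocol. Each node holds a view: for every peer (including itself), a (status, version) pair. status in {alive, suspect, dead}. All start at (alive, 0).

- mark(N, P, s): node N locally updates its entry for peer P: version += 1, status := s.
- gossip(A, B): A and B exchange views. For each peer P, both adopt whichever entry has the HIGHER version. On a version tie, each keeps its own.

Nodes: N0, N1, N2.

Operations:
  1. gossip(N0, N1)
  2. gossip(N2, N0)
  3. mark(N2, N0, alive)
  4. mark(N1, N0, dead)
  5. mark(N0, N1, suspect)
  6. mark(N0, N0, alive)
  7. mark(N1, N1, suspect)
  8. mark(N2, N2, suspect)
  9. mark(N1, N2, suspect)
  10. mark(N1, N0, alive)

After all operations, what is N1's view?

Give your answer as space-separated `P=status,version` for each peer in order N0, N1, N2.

Op 1: gossip N0<->N1 -> N0.N0=(alive,v0) N0.N1=(alive,v0) N0.N2=(alive,v0) | N1.N0=(alive,v0) N1.N1=(alive,v0) N1.N2=(alive,v0)
Op 2: gossip N2<->N0 -> N2.N0=(alive,v0) N2.N1=(alive,v0) N2.N2=(alive,v0) | N0.N0=(alive,v0) N0.N1=(alive,v0) N0.N2=(alive,v0)
Op 3: N2 marks N0=alive -> (alive,v1)
Op 4: N1 marks N0=dead -> (dead,v1)
Op 5: N0 marks N1=suspect -> (suspect,v1)
Op 6: N0 marks N0=alive -> (alive,v1)
Op 7: N1 marks N1=suspect -> (suspect,v1)
Op 8: N2 marks N2=suspect -> (suspect,v1)
Op 9: N1 marks N2=suspect -> (suspect,v1)
Op 10: N1 marks N0=alive -> (alive,v2)

Answer: N0=alive,2 N1=suspect,1 N2=suspect,1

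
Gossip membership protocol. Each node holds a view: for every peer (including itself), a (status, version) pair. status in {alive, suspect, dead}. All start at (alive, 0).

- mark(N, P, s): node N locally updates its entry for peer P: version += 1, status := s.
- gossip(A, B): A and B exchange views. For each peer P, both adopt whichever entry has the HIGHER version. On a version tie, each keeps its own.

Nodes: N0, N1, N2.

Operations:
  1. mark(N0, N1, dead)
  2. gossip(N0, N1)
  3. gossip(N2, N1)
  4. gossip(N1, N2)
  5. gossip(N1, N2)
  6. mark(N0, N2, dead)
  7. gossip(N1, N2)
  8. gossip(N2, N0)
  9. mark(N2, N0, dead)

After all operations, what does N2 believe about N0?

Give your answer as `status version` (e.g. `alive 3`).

Answer: dead 1

Derivation:
Op 1: N0 marks N1=dead -> (dead,v1)
Op 2: gossip N0<->N1 -> N0.N0=(alive,v0) N0.N1=(dead,v1) N0.N2=(alive,v0) | N1.N0=(alive,v0) N1.N1=(dead,v1) N1.N2=(alive,v0)
Op 3: gossip N2<->N1 -> N2.N0=(alive,v0) N2.N1=(dead,v1) N2.N2=(alive,v0) | N1.N0=(alive,v0) N1.N1=(dead,v1) N1.N2=(alive,v0)
Op 4: gossip N1<->N2 -> N1.N0=(alive,v0) N1.N1=(dead,v1) N1.N2=(alive,v0) | N2.N0=(alive,v0) N2.N1=(dead,v1) N2.N2=(alive,v0)
Op 5: gossip N1<->N2 -> N1.N0=(alive,v0) N1.N1=(dead,v1) N1.N2=(alive,v0) | N2.N0=(alive,v0) N2.N1=(dead,v1) N2.N2=(alive,v0)
Op 6: N0 marks N2=dead -> (dead,v1)
Op 7: gossip N1<->N2 -> N1.N0=(alive,v0) N1.N1=(dead,v1) N1.N2=(alive,v0) | N2.N0=(alive,v0) N2.N1=(dead,v1) N2.N2=(alive,v0)
Op 8: gossip N2<->N0 -> N2.N0=(alive,v0) N2.N1=(dead,v1) N2.N2=(dead,v1) | N0.N0=(alive,v0) N0.N1=(dead,v1) N0.N2=(dead,v1)
Op 9: N2 marks N0=dead -> (dead,v1)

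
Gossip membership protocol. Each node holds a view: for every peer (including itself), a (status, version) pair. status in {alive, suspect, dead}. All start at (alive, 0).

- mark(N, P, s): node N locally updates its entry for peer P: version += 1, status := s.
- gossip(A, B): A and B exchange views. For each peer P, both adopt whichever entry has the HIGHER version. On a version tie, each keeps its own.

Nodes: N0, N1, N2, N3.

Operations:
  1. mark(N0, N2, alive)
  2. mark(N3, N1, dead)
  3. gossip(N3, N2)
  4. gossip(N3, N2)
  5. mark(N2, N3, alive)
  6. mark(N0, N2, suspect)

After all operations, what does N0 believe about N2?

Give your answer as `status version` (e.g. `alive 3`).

Answer: suspect 2

Derivation:
Op 1: N0 marks N2=alive -> (alive,v1)
Op 2: N3 marks N1=dead -> (dead,v1)
Op 3: gossip N3<->N2 -> N3.N0=(alive,v0) N3.N1=(dead,v1) N3.N2=(alive,v0) N3.N3=(alive,v0) | N2.N0=(alive,v0) N2.N1=(dead,v1) N2.N2=(alive,v0) N2.N3=(alive,v0)
Op 4: gossip N3<->N2 -> N3.N0=(alive,v0) N3.N1=(dead,v1) N3.N2=(alive,v0) N3.N3=(alive,v0) | N2.N0=(alive,v0) N2.N1=(dead,v1) N2.N2=(alive,v0) N2.N3=(alive,v0)
Op 5: N2 marks N3=alive -> (alive,v1)
Op 6: N0 marks N2=suspect -> (suspect,v2)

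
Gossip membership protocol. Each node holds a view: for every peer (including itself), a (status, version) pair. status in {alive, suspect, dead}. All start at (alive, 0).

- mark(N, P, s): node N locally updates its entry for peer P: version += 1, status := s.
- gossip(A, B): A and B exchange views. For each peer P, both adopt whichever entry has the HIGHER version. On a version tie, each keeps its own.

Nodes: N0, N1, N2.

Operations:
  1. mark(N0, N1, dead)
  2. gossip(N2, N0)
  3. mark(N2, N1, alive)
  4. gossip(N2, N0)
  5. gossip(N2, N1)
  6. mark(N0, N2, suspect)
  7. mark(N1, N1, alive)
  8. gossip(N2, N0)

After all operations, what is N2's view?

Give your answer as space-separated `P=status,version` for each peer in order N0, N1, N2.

Op 1: N0 marks N1=dead -> (dead,v1)
Op 2: gossip N2<->N0 -> N2.N0=(alive,v0) N2.N1=(dead,v1) N2.N2=(alive,v0) | N0.N0=(alive,v0) N0.N1=(dead,v1) N0.N2=(alive,v0)
Op 3: N2 marks N1=alive -> (alive,v2)
Op 4: gossip N2<->N0 -> N2.N0=(alive,v0) N2.N1=(alive,v2) N2.N2=(alive,v0) | N0.N0=(alive,v0) N0.N1=(alive,v2) N0.N2=(alive,v0)
Op 5: gossip N2<->N1 -> N2.N0=(alive,v0) N2.N1=(alive,v2) N2.N2=(alive,v0) | N1.N0=(alive,v0) N1.N1=(alive,v2) N1.N2=(alive,v0)
Op 6: N0 marks N2=suspect -> (suspect,v1)
Op 7: N1 marks N1=alive -> (alive,v3)
Op 8: gossip N2<->N0 -> N2.N0=(alive,v0) N2.N1=(alive,v2) N2.N2=(suspect,v1) | N0.N0=(alive,v0) N0.N1=(alive,v2) N0.N2=(suspect,v1)

Answer: N0=alive,0 N1=alive,2 N2=suspect,1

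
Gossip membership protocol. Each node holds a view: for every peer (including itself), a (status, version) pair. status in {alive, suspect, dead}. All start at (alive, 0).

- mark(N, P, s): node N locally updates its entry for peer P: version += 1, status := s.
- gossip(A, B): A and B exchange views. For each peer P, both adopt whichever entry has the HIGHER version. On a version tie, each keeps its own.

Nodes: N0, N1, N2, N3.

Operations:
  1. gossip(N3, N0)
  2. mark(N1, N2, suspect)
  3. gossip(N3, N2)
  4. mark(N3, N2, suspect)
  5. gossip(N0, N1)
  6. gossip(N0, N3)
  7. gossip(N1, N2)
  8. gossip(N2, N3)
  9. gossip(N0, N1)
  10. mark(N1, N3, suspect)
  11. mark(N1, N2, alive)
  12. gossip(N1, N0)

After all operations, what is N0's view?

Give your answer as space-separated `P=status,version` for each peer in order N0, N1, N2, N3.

Op 1: gossip N3<->N0 -> N3.N0=(alive,v0) N3.N1=(alive,v0) N3.N2=(alive,v0) N3.N3=(alive,v0) | N0.N0=(alive,v0) N0.N1=(alive,v0) N0.N2=(alive,v0) N0.N3=(alive,v0)
Op 2: N1 marks N2=suspect -> (suspect,v1)
Op 3: gossip N3<->N2 -> N3.N0=(alive,v0) N3.N1=(alive,v0) N3.N2=(alive,v0) N3.N3=(alive,v0) | N2.N0=(alive,v0) N2.N1=(alive,v0) N2.N2=(alive,v0) N2.N3=(alive,v0)
Op 4: N3 marks N2=suspect -> (suspect,v1)
Op 5: gossip N0<->N1 -> N0.N0=(alive,v0) N0.N1=(alive,v0) N0.N2=(suspect,v1) N0.N3=(alive,v0) | N1.N0=(alive,v0) N1.N1=(alive,v0) N1.N2=(suspect,v1) N1.N3=(alive,v0)
Op 6: gossip N0<->N3 -> N0.N0=(alive,v0) N0.N1=(alive,v0) N0.N2=(suspect,v1) N0.N3=(alive,v0) | N3.N0=(alive,v0) N3.N1=(alive,v0) N3.N2=(suspect,v1) N3.N3=(alive,v0)
Op 7: gossip N1<->N2 -> N1.N0=(alive,v0) N1.N1=(alive,v0) N1.N2=(suspect,v1) N1.N3=(alive,v0) | N2.N0=(alive,v0) N2.N1=(alive,v0) N2.N2=(suspect,v1) N2.N3=(alive,v0)
Op 8: gossip N2<->N3 -> N2.N0=(alive,v0) N2.N1=(alive,v0) N2.N2=(suspect,v1) N2.N3=(alive,v0) | N3.N0=(alive,v0) N3.N1=(alive,v0) N3.N2=(suspect,v1) N3.N3=(alive,v0)
Op 9: gossip N0<->N1 -> N0.N0=(alive,v0) N0.N1=(alive,v0) N0.N2=(suspect,v1) N0.N3=(alive,v0) | N1.N0=(alive,v0) N1.N1=(alive,v0) N1.N2=(suspect,v1) N1.N3=(alive,v0)
Op 10: N1 marks N3=suspect -> (suspect,v1)
Op 11: N1 marks N2=alive -> (alive,v2)
Op 12: gossip N1<->N0 -> N1.N0=(alive,v0) N1.N1=(alive,v0) N1.N2=(alive,v2) N1.N3=(suspect,v1) | N0.N0=(alive,v0) N0.N1=(alive,v0) N0.N2=(alive,v2) N0.N3=(suspect,v1)

Answer: N0=alive,0 N1=alive,0 N2=alive,2 N3=suspect,1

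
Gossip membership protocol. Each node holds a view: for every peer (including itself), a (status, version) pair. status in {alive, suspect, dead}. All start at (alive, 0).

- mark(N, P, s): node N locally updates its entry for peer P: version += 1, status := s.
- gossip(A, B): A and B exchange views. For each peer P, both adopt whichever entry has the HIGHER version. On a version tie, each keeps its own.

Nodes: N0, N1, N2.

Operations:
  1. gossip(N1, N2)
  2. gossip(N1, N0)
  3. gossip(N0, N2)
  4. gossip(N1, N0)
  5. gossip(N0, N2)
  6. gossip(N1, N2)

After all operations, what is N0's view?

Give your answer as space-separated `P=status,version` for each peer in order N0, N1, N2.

Op 1: gossip N1<->N2 -> N1.N0=(alive,v0) N1.N1=(alive,v0) N1.N2=(alive,v0) | N2.N0=(alive,v0) N2.N1=(alive,v0) N2.N2=(alive,v0)
Op 2: gossip N1<->N0 -> N1.N0=(alive,v0) N1.N1=(alive,v0) N1.N2=(alive,v0) | N0.N0=(alive,v0) N0.N1=(alive,v0) N0.N2=(alive,v0)
Op 3: gossip N0<->N2 -> N0.N0=(alive,v0) N0.N1=(alive,v0) N0.N2=(alive,v0) | N2.N0=(alive,v0) N2.N1=(alive,v0) N2.N2=(alive,v0)
Op 4: gossip N1<->N0 -> N1.N0=(alive,v0) N1.N1=(alive,v0) N1.N2=(alive,v0) | N0.N0=(alive,v0) N0.N1=(alive,v0) N0.N2=(alive,v0)
Op 5: gossip N0<->N2 -> N0.N0=(alive,v0) N0.N1=(alive,v0) N0.N2=(alive,v0) | N2.N0=(alive,v0) N2.N1=(alive,v0) N2.N2=(alive,v0)
Op 6: gossip N1<->N2 -> N1.N0=(alive,v0) N1.N1=(alive,v0) N1.N2=(alive,v0) | N2.N0=(alive,v0) N2.N1=(alive,v0) N2.N2=(alive,v0)

Answer: N0=alive,0 N1=alive,0 N2=alive,0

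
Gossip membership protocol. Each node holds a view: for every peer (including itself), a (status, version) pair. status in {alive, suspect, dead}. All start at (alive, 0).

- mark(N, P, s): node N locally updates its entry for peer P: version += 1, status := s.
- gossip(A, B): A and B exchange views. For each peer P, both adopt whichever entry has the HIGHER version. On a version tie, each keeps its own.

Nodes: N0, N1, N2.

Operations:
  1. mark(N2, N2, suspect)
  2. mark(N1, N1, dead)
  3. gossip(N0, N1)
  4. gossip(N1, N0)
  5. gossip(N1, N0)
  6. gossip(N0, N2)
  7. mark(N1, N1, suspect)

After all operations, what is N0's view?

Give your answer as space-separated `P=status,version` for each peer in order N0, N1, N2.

Op 1: N2 marks N2=suspect -> (suspect,v1)
Op 2: N1 marks N1=dead -> (dead,v1)
Op 3: gossip N0<->N1 -> N0.N0=(alive,v0) N0.N1=(dead,v1) N0.N2=(alive,v0) | N1.N0=(alive,v0) N1.N1=(dead,v1) N1.N2=(alive,v0)
Op 4: gossip N1<->N0 -> N1.N0=(alive,v0) N1.N1=(dead,v1) N1.N2=(alive,v0) | N0.N0=(alive,v0) N0.N1=(dead,v1) N0.N2=(alive,v0)
Op 5: gossip N1<->N0 -> N1.N0=(alive,v0) N1.N1=(dead,v1) N1.N2=(alive,v0) | N0.N0=(alive,v0) N0.N1=(dead,v1) N0.N2=(alive,v0)
Op 6: gossip N0<->N2 -> N0.N0=(alive,v0) N0.N1=(dead,v1) N0.N2=(suspect,v1) | N2.N0=(alive,v0) N2.N1=(dead,v1) N2.N2=(suspect,v1)
Op 7: N1 marks N1=suspect -> (suspect,v2)

Answer: N0=alive,0 N1=dead,1 N2=suspect,1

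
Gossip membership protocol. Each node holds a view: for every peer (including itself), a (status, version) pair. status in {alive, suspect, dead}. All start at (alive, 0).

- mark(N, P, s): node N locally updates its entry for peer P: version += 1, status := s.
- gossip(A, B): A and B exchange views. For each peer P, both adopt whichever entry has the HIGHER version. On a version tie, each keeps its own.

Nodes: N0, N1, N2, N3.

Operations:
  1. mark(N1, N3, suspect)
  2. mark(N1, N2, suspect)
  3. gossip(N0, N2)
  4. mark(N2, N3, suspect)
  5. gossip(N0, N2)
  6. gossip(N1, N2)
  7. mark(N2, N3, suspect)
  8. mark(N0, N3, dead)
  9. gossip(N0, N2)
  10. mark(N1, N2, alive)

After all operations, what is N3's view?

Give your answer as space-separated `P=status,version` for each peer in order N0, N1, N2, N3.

Answer: N0=alive,0 N1=alive,0 N2=alive,0 N3=alive,0

Derivation:
Op 1: N1 marks N3=suspect -> (suspect,v1)
Op 2: N1 marks N2=suspect -> (suspect,v1)
Op 3: gossip N0<->N2 -> N0.N0=(alive,v0) N0.N1=(alive,v0) N0.N2=(alive,v0) N0.N3=(alive,v0) | N2.N0=(alive,v0) N2.N1=(alive,v0) N2.N2=(alive,v0) N2.N3=(alive,v0)
Op 4: N2 marks N3=suspect -> (suspect,v1)
Op 5: gossip N0<->N2 -> N0.N0=(alive,v0) N0.N1=(alive,v0) N0.N2=(alive,v0) N0.N3=(suspect,v1) | N2.N0=(alive,v0) N2.N1=(alive,v0) N2.N2=(alive,v0) N2.N3=(suspect,v1)
Op 6: gossip N1<->N2 -> N1.N0=(alive,v0) N1.N1=(alive,v0) N1.N2=(suspect,v1) N1.N3=(suspect,v1) | N2.N0=(alive,v0) N2.N1=(alive,v0) N2.N2=(suspect,v1) N2.N3=(suspect,v1)
Op 7: N2 marks N3=suspect -> (suspect,v2)
Op 8: N0 marks N3=dead -> (dead,v2)
Op 9: gossip N0<->N2 -> N0.N0=(alive,v0) N0.N1=(alive,v0) N0.N2=(suspect,v1) N0.N3=(dead,v2) | N2.N0=(alive,v0) N2.N1=(alive,v0) N2.N2=(suspect,v1) N2.N3=(suspect,v2)
Op 10: N1 marks N2=alive -> (alive,v2)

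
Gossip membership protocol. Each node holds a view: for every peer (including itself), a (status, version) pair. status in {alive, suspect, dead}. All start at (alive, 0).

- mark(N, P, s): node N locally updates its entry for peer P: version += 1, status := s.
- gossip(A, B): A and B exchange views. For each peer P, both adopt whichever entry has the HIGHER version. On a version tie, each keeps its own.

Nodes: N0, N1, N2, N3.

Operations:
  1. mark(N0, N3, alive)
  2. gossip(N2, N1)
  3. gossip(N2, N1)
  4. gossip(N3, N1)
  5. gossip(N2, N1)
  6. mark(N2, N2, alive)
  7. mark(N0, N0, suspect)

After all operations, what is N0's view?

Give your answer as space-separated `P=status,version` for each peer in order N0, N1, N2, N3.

Op 1: N0 marks N3=alive -> (alive,v1)
Op 2: gossip N2<->N1 -> N2.N0=(alive,v0) N2.N1=(alive,v0) N2.N2=(alive,v0) N2.N3=(alive,v0) | N1.N0=(alive,v0) N1.N1=(alive,v0) N1.N2=(alive,v0) N1.N3=(alive,v0)
Op 3: gossip N2<->N1 -> N2.N0=(alive,v0) N2.N1=(alive,v0) N2.N2=(alive,v0) N2.N3=(alive,v0) | N1.N0=(alive,v0) N1.N1=(alive,v0) N1.N2=(alive,v0) N1.N3=(alive,v0)
Op 4: gossip N3<->N1 -> N3.N0=(alive,v0) N3.N1=(alive,v0) N3.N2=(alive,v0) N3.N3=(alive,v0) | N1.N0=(alive,v0) N1.N1=(alive,v0) N1.N2=(alive,v0) N1.N3=(alive,v0)
Op 5: gossip N2<->N1 -> N2.N0=(alive,v0) N2.N1=(alive,v0) N2.N2=(alive,v0) N2.N3=(alive,v0) | N1.N0=(alive,v0) N1.N1=(alive,v0) N1.N2=(alive,v0) N1.N3=(alive,v0)
Op 6: N2 marks N2=alive -> (alive,v1)
Op 7: N0 marks N0=suspect -> (suspect,v1)

Answer: N0=suspect,1 N1=alive,0 N2=alive,0 N3=alive,1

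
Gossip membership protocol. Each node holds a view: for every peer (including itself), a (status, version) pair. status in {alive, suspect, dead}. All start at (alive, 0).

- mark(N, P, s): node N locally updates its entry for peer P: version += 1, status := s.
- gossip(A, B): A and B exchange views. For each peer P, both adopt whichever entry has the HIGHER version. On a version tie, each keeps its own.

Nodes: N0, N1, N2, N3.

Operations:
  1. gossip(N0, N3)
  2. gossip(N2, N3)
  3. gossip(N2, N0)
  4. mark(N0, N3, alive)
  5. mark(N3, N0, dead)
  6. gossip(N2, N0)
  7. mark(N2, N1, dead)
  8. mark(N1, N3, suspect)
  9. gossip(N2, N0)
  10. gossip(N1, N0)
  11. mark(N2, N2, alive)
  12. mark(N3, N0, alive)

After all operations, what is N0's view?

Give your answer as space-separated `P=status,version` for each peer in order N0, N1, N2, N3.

Op 1: gossip N0<->N3 -> N0.N0=(alive,v0) N0.N1=(alive,v0) N0.N2=(alive,v0) N0.N3=(alive,v0) | N3.N0=(alive,v0) N3.N1=(alive,v0) N3.N2=(alive,v0) N3.N3=(alive,v0)
Op 2: gossip N2<->N3 -> N2.N0=(alive,v0) N2.N1=(alive,v0) N2.N2=(alive,v0) N2.N3=(alive,v0) | N3.N0=(alive,v0) N3.N1=(alive,v0) N3.N2=(alive,v0) N3.N3=(alive,v0)
Op 3: gossip N2<->N0 -> N2.N0=(alive,v0) N2.N1=(alive,v0) N2.N2=(alive,v0) N2.N3=(alive,v0) | N0.N0=(alive,v0) N0.N1=(alive,v0) N0.N2=(alive,v0) N0.N3=(alive,v0)
Op 4: N0 marks N3=alive -> (alive,v1)
Op 5: N3 marks N0=dead -> (dead,v1)
Op 6: gossip N2<->N0 -> N2.N0=(alive,v0) N2.N1=(alive,v0) N2.N2=(alive,v0) N2.N3=(alive,v1) | N0.N0=(alive,v0) N0.N1=(alive,v0) N0.N2=(alive,v0) N0.N3=(alive,v1)
Op 7: N2 marks N1=dead -> (dead,v1)
Op 8: N1 marks N3=suspect -> (suspect,v1)
Op 9: gossip N2<->N0 -> N2.N0=(alive,v0) N2.N1=(dead,v1) N2.N2=(alive,v0) N2.N3=(alive,v1) | N0.N0=(alive,v0) N0.N1=(dead,v1) N0.N2=(alive,v0) N0.N3=(alive,v1)
Op 10: gossip N1<->N0 -> N1.N0=(alive,v0) N1.N1=(dead,v1) N1.N2=(alive,v0) N1.N3=(suspect,v1) | N0.N0=(alive,v0) N0.N1=(dead,v1) N0.N2=(alive,v0) N0.N3=(alive,v1)
Op 11: N2 marks N2=alive -> (alive,v1)
Op 12: N3 marks N0=alive -> (alive,v2)

Answer: N0=alive,0 N1=dead,1 N2=alive,0 N3=alive,1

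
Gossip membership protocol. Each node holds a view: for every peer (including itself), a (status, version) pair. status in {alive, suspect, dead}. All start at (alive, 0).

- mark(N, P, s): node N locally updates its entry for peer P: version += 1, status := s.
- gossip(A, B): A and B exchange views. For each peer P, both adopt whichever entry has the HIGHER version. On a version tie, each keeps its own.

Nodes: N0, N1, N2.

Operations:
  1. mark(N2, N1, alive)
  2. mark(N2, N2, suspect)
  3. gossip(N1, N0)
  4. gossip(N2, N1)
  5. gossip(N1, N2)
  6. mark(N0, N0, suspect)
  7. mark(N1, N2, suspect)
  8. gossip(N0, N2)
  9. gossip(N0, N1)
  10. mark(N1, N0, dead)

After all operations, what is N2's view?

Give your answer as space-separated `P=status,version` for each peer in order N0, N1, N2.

Answer: N0=suspect,1 N1=alive,1 N2=suspect,1

Derivation:
Op 1: N2 marks N1=alive -> (alive,v1)
Op 2: N2 marks N2=suspect -> (suspect,v1)
Op 3: gossip N1<->N0 -> N1.N0=(alive,v0) N1.N1=(alive,v0) N1.N2=(alive,v0) | N0.N0=(alive,v0) N0.N1=(alive,v0) N0.N2=(alive,v0)
Op 4: gossip N2<->N1 -> N2.N0=(alive,v0) N2.N1=(alive,v1) N2.N2=(suspect,v1) | N1.N0=(alive,v0) N1.N1=(alive,v1) N1.N2=(suspect,v1)
Op 5: gossip N1<->N2 -> N1.N0=(alive,v0) N1.N1=(alive,v1) N1.N2=(suspect,v1) | N2.N0=(alive,v0) N2.N1=(alive,v1) N2.N2=(suspect,v1)
Op 6: N0 marks N0=suspect -> (suspect,v1)
Op 7: N1 marks N2=suspect -> (suspect,v2)
Op 8: gossip N0<->N2 -> N0.N0=(suspect,v1) N0.N1=(alive,v1) N0.N2=(suspect,v1) | N2.N0=(suspect,v1) N2.N1=(alive,v1) N2.N2=(suspect,v1)
Op 9: gossip N0<->N1 -> N0.N0=(suspect,v1) N0.N1=(alive,v1) N0.N2=(suspect,v2) | N1.N0=(suspect,v1) N1.N1=(alive,v1) N1.N2=(suspect,v2)
Op 10: N1 marks N0=dead -> (dead,v2)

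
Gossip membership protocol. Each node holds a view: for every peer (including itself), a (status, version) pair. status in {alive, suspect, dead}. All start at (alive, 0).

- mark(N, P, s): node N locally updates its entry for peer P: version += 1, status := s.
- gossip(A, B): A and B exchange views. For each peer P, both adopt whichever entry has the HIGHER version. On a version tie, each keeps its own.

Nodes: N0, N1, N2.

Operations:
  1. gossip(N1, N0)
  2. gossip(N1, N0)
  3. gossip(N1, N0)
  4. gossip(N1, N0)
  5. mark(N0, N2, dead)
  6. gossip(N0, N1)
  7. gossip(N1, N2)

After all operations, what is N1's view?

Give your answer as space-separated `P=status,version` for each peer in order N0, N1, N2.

Answer: N0=alive,0 N1=alive,0 N2=dead,1

Derivation:
Op 1: gossip N1<->N0 -> N1.N0=(alive,v0) N1.N1=(alive,v0) N1.N2=(alive,v0) | N0.N0=(alive,v0) N0.N1=(alive,v0) N0.N2=(alive,v0)
Op 2: gossip N1<->N0 -> N1.N0=(alive,v0) N1.N1=(alive,v0) N1.N2=(alive,v0) | N0.N0=(alive,v0) N0.N1=(alive,v0) N0.N2=(alive,v0)
Op 3: gossip N1<->N0 -> N1.N0=(alive,v0) N1.N1=(alive,v0) N1.N2=(alive,v0) | N0.N0=(alive,v0) N0.N1=(alive,v0) N0.N2=(alive,v0)
Op 4: gossip N1<->N0 -> N1.N0=(alive,v0) N1.N1=(alive,v0) N1.N2=(alive,v0) | N0.N0=(alive,v0) N0.N1=(alive,v0) N0.N2=(alive,v0)
Op 5: N0 marks N2=dead -> (dead,v1)
Op 6: gossip N0<->N1 -> N0.N0=(alive,v0) N0.N1=(alive,v0) N0.N2=(dead,v1) | N1.N0=(alive,v0) N1.N1=(alive,v0) N1.N2=(dead,v1)
Op 7: gossip N1<->N2 -> N1.N0=(alive,v0) N1.N1=(alive,v0) N1.N2=(dead,v1) | N2.N0=(alive,v0) N2.N1=(alive,v0) N2.N2=(dead,v1)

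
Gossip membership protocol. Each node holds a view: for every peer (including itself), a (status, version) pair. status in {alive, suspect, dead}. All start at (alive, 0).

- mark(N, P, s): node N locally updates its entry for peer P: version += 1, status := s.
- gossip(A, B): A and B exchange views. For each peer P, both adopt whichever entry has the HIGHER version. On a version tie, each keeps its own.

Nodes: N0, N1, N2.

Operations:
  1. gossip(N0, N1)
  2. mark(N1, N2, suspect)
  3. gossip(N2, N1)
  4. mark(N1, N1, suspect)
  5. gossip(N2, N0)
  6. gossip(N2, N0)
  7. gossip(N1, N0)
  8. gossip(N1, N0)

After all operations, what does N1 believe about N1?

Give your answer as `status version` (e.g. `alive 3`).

Op 1: gossip N0<->N1 -> N0.N0=(alive,v0) N0.N1=(alive,v0) N0.N2=(alive,v0) | N1.N0=(alive,v0) N1.N1=(alive,v0) N1.N2=(alive,v0)
Op 2: N1 marks N2=suspect -> (suspect,v1)
Op 3: gossip N2<->N1 -> N2.N0=(alive,v0) N2.N1=(alive,v0) N2.N2=(suspect,v1) | N1.N0=(alive,v0) N1.N1=(alive,v0) N1.N2=(suspect,v1)
Op 4: N1 marks N1=suspect -> (suspect,v1)
Op 5: gossip N2<->N0 -> N2.N0=(alive,v0) N2.N1=(alive,v0) N2.N2=(suspect,v1) | N0.N0=(alive,v0) N0.N1=(alive,v0) N0.N2=(suspect,v1)
Op 6: gossip N2<->N0 -> N2.N0=(alive,v0) N2.N1=(alive,v0) N2.N2=(suspect,v1) | N0.N0=(alive,v0) N0.N1=(alive,v0) N0.N2=(suspect,v1)
Op 7: gossip N1<->N0 -> N1.N0=(alive,v0) N1.N1=(suspect,v1) N1.N2=(suspect,v1) | N0.N0=(alive,v0) N0.N1=(suspect,v1) N0.N2=(suspect,v1)
Op 8: gossip N1<->N0 -> N1.N0=(alive,v0) N1.N1=(suspect,v1) N1.N2=(suspect,v1) | N0.N0=(alive,v0) N0.N1=(suspect,v1) N0.N2=(suspect,v1)

Answer: suspect 1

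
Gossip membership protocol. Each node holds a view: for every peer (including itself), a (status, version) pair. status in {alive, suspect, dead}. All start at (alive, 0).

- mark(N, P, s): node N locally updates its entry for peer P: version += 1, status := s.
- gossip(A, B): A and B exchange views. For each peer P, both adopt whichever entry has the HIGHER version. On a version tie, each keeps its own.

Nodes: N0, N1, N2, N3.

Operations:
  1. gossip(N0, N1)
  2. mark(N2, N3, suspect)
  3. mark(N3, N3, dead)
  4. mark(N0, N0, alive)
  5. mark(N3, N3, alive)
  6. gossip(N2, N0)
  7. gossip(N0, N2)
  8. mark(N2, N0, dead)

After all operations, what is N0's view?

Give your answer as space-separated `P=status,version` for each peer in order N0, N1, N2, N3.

Op 1: gossip N0<->N1 -> N0.N0=(alive,v0) N0.N1=(alive,v0) N0.N2=(alive,v0) N0.N3=(alive,v0) | N1.N0=(alive,v0) N1.N1=(alive,v0) N1.N2=(alive,v0) N1.N3=(alive,v0)
Op 2: N2 marks N3=suspect -> (suspect,v1)
Op 3: N3 marks N3=dead -> (dead,v1)
Op 4: N0 marks N0=alive -> (alive,v1)
Op 5: N3 marks N3=alive -> (alive,v2)
Op 6: gossip N2<->N0 -> N2.N0=(alive,v1) N2.N1=(alive,v0) N2.N2=(alive,v0) N2.N3=(suspect,v1) | N0.N0=(alive,v1) N0.N1=(alive,v0) N0.N2=(alive,v0) N0.N3=(suspect,v1)
Op 7: gossip N0<->N2 -> N0.N0=(alive,v1) N0.N1=(alive,v0) N0.N2=(alive,v0) N0.N3=(suspect,v1) | N2.N0=(alive,v1) N2.N1=(alive,v0) N2.N2=(alive,v0) N2.N3=(suspect,v1)
Op 8: N2 marks N0=dead -> (dead,v2)

Answer: N0=alive,1 N1=alive,0 N2=alive,0 N3=suspect,1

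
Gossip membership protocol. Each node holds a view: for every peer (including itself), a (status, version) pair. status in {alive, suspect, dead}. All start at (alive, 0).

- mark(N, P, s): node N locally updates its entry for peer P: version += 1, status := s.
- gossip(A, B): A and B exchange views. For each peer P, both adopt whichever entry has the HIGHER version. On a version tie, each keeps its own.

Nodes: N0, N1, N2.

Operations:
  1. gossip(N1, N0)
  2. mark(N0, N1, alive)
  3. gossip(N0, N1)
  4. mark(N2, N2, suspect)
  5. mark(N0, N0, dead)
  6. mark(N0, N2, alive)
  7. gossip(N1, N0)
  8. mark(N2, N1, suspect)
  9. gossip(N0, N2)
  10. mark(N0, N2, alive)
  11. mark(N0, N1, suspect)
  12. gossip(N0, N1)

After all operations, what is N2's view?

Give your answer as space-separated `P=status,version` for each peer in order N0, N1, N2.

Op 1: gossip N1<->N0 -> N1.N0=(alive,v0) N1.N1=(alive,v0) N1.N2=(alive,v0) | N0.N0=(alive,v0) N0.N1=(alive,v0) N0.N2=(alive,v0)
Op 2: N0 marks N1=alive -> (alive,v1)
Op 3: gossip N0<->N1 -> N0.N0=(alive,v0) N0.N1=(alive,v1) N0.N2=(alive,v0) | N1.N0=(alive,v0) N1.N1=(alive,v1) N1.N2=(alive,v0)
Op 4: N2 marks N2=suspect -> (suspect,v1)
Op 5: N0 marks N0=dead -> (dead,v1)
Op 6: N0 marks N2=alive -> (alive,v1)
Op 7: gossip N1<->N0 -> N1.N0=(dead,v1) N1.N1=(alive,v1) N1.N2=(alive,v1) | N0.N0=(dead,v1) N0.N1=(alive,v1) N0.N2=(alive,v1)
Op 8: N2 marks N1=suspect -> (suspect,v1)
Op 9: gossip N0<->N2 -> N0.N0=(dead,v1) N0.N1=(alive,v1) N0.N2=(alive,v1) | N2.N0=(dead,v1) N2.N1=(suspect,v1) N2.N2=(suspect,v1)
Op 10: N0 marks N2=alive -> (alive,v2)
Op 11: N0 marks N1=suspect -> (suspect,v2)
Op 12: gossip N0<->N1 -> N0.N0=(dead,v1) N0.N1=(suspect,v2) N0.N2=(alive,v2) | N1.N0=(dead,v1) N1.N1=(suspect,v2) N1.N2=(alive,v2)

Answer: N0=dead,1 N1=suspect,1 N2=suspect,1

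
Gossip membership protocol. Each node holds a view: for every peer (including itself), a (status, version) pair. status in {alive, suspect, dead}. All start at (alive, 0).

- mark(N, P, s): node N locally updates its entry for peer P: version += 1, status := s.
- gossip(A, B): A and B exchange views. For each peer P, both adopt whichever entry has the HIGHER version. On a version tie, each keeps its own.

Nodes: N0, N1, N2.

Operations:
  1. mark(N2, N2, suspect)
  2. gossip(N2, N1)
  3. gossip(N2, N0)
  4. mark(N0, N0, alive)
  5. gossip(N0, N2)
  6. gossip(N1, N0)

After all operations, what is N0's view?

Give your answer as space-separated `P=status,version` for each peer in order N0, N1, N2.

Answer: N0=alive,1 N1=alive,0 N2=suspect,1

Derivation:
Op 1: N2 marks N2=suspect -> (suspect,v1)
Op 2: gossip N2<->N1 -> N2.N0=(alive,v0) N2.N1=(alive,v0) N2.N2=(suspect,v1) | N1.N0=(alive,v0) N1.N1=(alive,v0) N1.N2=(suspect,v1)
Op 3: gossip N2<->N0 -> N2.N0=(alive,v0) N2.N1=(alive,v0) N2.N2=(suspect,v1) | N0.N0=(alive,v0) N0.N1=(alive,v0) N0.N2=(suspect,v1)
Op 4: N0 marks N0=alive -> (alive,v1)
Op 5: gossip N0<->N2 -> N0.N0=(alive,v1) N0.N1=(alive,v0) N0.N2=(suspect,v1) | N2.N0=(alive,v1) N2.N1=(alive,v0) N2.N2=(suspect,v1)
Op 6: gossip N1<->N0 -> N1.N0=(alive,v1) N1.N1=(alive,v0) N1.N2=(suspect,v1) | N0.N0=(alive,v1) N0.N1=(alive,v0) N0.N2=(suspect,v1)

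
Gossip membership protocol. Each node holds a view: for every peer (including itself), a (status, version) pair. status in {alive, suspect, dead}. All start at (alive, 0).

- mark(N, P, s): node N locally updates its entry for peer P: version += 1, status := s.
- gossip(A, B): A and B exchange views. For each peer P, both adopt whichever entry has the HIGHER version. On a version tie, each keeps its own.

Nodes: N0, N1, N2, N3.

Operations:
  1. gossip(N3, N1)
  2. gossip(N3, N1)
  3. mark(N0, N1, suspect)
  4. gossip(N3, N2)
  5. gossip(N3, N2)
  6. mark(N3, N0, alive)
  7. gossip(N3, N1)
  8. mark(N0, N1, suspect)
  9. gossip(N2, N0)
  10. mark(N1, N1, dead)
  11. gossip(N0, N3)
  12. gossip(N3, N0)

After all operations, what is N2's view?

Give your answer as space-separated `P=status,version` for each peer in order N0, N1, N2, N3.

Answer: N0=alive,0 N1=suspect,2 N2=alive,0 N3=alive,0

Derivation:
Op 1: gossip N3<->N1 -> N3.N0=(alive,v0) N3.N1=(alive,v0) N3.N2=(alive,v0) N3.N3=(alive,v0) | N1.N0=(alive,v0) N1.N1=(alive,v0) N1.N2=(alive,v0) N1.N3=(alive,v0)
Op 2: gossip N3<->N1 -> N3.N0=(alive,v0) N3.N1=(alive,v0) N3.N2=(alive,v0) N3.N3=(alive,v0) | N1.N0=(alive,v0) N1.N1=(alive,v0) N1.N2=(alive,v0) N1.N3=(alive,v0)
Op 3: N0 marks N1=suspect -> (suspect,v1)
Op 4: gossip N3<->N2 -> N3.N0=(alive,v0) N3.N1=(alive,v0) N3.N2=(alive,v0) N3.N3=(alive,v0) | N2.N0=(alive,v0) N2.N1=(alive,v0) N2.N2=(alive,v0) N2.N3=(alive,v0)
Op 5: gossip N3<->N2 -> N3.N0=(alive,v0) N3.N1=(alive,v0) N3.N2=(alive,v0) N3.N3=(alive,v0) | N2.N0=(alive,v0) N2.N1=(alive,v0) N2.N2=(alive,v0) N2.N3=(alive,v0)
Op 6: N3 marks N0=alive -> (alive,v1)
Op 7: gossip N3<->N1 -> N3.N0=(alive,v1) N3.N1=(alive,v0) N3.N2=(alive,v0) N3.N3=(alive,v0) | N1.N0=(alive,v1) N1.N1=(alive,v0) N1.N2=(alive,v0) N1.N3=(alive,v0)
Op 8: N0 marks N1=suspect -> (suspect,v2)
Op 9: gossip N2<->N0 -> N2.N0=(alive,v0) N2.N1=(suspect,v2) N2.N2=(alive,v0) N2.N3=(alive,v0) | N0.N0=(alive,v0) N0.N1=(suspect,v2) N0.N2=(alive,v0) N0.N3=(alive,v0)
Op 10: N1 marks N1=dead -> (dead,v1)
Op 11: gossip N0<->N3 -> N0.N0=(alive,v1) N0.N1=(suspect,v2) N0.N2=(alive,v0) N0.N3=(alive,v0) | N3.N0=(alive,v1) N3.N1=(suspect,v2) N3.N2=(alive,v0) N3.N3=(alive,v0)
Op 12: gossip N3<->N0 -> N3.N0=(alive,v1) N3.N1=(suspect,v2) N3.N2=(alive,v0) N3.N3=(alive,v0) | N0.N0=(alive,v1) N0.N1=(suspect,v2) N0.N2=(alive,v0) N0.N3=(alive,v0)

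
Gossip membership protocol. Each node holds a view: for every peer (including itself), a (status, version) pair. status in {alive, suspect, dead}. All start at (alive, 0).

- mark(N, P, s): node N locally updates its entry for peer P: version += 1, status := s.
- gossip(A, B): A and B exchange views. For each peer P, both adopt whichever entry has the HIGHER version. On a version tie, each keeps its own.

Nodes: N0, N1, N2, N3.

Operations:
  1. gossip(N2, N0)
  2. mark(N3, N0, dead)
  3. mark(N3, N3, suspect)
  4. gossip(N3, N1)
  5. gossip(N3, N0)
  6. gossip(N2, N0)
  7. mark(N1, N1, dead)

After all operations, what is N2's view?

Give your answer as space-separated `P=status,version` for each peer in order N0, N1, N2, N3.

Op 1: gossip N2<->N0 -> N2.N0=(alive,v0) N2.N1=(alive,v0) N2.N2=(alive,v0) N2.N3=(alive,v0) | N0.N0=(alive,v0) N0.N1=(alive,v0) N0.N2=(alive,v0) N0.N3=(alive,v0)
Op 2: N3 marks N0=dead -> (dead,v1)
Op 3: N3 marks N3=suspect -> (suspect,v1)
Op 4: gossip N3<->N1 -> N3.N0=(dead,v1) N3.N1=(alive,v0) N3.N2=(alive,v0) N3.N3=(suspect,v1) | N1.N0=(dead,v1) N1.N1=(alive,v0) N1.N2=(alive,v0) N1.N3=(suspect,v1)
Op 5: gossip N3<->N0 -> N3.N0=(dead,v1) N3.N1=(alive,v0) N3.N2=(alive,v0) N3.N3=(suspect,v1) | N0.N0=(dead,v1) N0.N1=(alive,v0) N0.N2=(alive,v0) N0.N3=(suspect,v1)
Op 6: gossip N2<->N0 -> N2.N0=(dead,v1) N2.N1=(alive,v0) N2.N2=(alive,v0) N2.N3=(suspect,v1) | N0.N0=(dead,v1) N0.N1=(alive,v0) N0.N2=(alive,v0) N0.N3=(suspect,v1)
Op 7: N1 marks N1=dead -> (dead,v1)

Answer: N0=dead,1 N1=alive,0 N2=alive,0 N3=suspect,1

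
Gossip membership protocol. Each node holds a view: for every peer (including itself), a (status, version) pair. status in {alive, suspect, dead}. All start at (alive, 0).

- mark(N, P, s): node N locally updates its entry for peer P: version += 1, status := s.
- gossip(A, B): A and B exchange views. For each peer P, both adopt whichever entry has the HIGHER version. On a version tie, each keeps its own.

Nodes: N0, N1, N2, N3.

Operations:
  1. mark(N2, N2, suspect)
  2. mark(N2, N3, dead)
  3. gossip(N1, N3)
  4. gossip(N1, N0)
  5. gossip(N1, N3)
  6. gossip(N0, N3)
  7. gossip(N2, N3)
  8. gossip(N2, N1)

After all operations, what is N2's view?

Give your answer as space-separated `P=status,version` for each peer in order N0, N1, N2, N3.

Answer: N0=alive,0 N1=alive,0 N2=suspect,1 N3=dead,1

Derivation:
Op 1: N2 marks N2=suspect -> (suspect,v1)
Op 2: N2 marks N3=dead -> (dead,v1)
Op 3: gossip N1<->N3 -> N1.N0=(alive,v0) N1.N1=(alive,v0) N1.N2=(alive,v0) N1.N3=(alive,v0) | N3.N0=(alive,v0) N3.N1=(alive,v0) N3.N2=(alive,v0) N3.N3=(alive,v0)
Op 4: gossip N1<->N0 -> N1.N0=(alive,v0) N1.N1=(alive,v0) N1.N2=(alive,v0) N1.N3=(alive,v0) | N0.N0=(alive,v0) N0.N1=(alive,v0) N0.N2=(alive,v0) N0.N3=(alive,v0)
Op 5: gossip N1<->N3 -> N1.N0=(alive,v0) N1.N1=(alive,v0) N1.N2=(alive,v0) N1.N3=(alive,v0) | N3.N0=(alive,v0) N3.N1=(alive,v0) N3.N2=(alive,v0) N3.N3=(alive,v0)
Op 6: gossip N0<->N3 -> N0.N0=(alive,v0) N0.N1=(alive,v0) N0.N2=(alive,v0) N0.N3=(alive,v0) | N3.N0=(alive,v0) N3.N1=(alive,v0) N3.N2=(alive,v0) N3.N3=(alive,v0)
Op 7: gossip N2<->N3 -> N2.N0=(alive,v0) N2.N1=(alive,v0) N2.N2=(suspect,v1) N2.N3=(dead,v1) | N3.N0=(alive,v0) N3.N1=(alive,v0) N3.N2=(suspect,v1) N3.N3=(dead,v1)
Op 8: gossip N2<->N1 -> N2.N0=(alive,v0) N2.N1=(alive,v0) N2.N2=(suspect,v1) N2.N3=(dead,v1) | N1.N0=(alive,v0) N1.N1=(alive,v0) N1.N2=(suspect,v1) N1.N3=(dead,v1)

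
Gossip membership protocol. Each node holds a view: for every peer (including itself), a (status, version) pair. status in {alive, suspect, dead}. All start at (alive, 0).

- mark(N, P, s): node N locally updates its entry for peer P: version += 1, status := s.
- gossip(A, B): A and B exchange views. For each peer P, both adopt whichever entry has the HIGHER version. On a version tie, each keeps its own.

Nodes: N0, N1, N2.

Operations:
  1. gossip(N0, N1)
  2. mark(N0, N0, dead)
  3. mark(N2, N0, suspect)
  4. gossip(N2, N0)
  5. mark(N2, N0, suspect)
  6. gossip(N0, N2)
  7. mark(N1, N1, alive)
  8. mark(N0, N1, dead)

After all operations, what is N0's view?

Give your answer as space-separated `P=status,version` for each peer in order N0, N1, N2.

Answer: N0=suspect,2 N1=dead,1 N2=alive,0

Derivation:
Op 1: gossip N0<->N1 -> N0.N0=(alive,v0) N0.N1=(alive,v0) N0.N2=(alive,v0) | N1.N0=(alive,v0) N1.N1=(alive,v0) N1.N2=(alive,v0)
Op 2: N0 marks N0=dead -> (dead,v1)
Op 3: N2 marks N0=suspect -> (suspect,v1)
Op 4: gossip N2<->N0 -> N2.N0=(suspect,v1) N2.N1=(alive,v0) N2.N2=(alive,v0) | N0.N0=(dead,v1) N0.N1=(alive,v0) N0.N2=(alive,v0)
Op 5: N2 marks N0=suspect -> (suspect,v2)
Op 6: gossip N0<->N2 -> N0.N0=(suspect,v2) N0.N1=(alive,v0) N0.N2=(alive,v0) | N2.N0=(suspect,v2) N2.N1=(alive,v0) N2.N2=(alive,v0)
Op 7: N1 marks N1=alive -> (alive,v1)
Op 8: N0 marks N1=dead -> (dead,v1)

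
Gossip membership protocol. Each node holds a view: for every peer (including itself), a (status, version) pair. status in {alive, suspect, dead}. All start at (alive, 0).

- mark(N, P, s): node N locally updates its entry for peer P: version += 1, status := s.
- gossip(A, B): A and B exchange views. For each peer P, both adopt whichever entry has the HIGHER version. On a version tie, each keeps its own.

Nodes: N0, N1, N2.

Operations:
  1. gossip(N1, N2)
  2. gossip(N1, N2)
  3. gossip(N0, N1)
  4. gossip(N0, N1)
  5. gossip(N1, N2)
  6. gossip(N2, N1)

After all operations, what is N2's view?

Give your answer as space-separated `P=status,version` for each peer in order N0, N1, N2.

Op 1: gossip N1<->N2 -> N1.N0=(alive,v0) N1.N1=(alive,v0) N1.N2=(alive,v0) | N2.N0=(alive,v0) N2.N1=(alive,v0) N2.N2=(alive,v0)
Op 2: gossip N1<->N2 -> N1.N0=(alive,v0) N1.N1=(alive,v0) N1.N2=(alive,v0) | N2.N0=(alive,v0) N2.N1=(alive,v0) N2.N2=(alive,v0)
Op 3: gossip N0<->N1 -> N0.N0=(alive,v0) N0.N1=(alive,v0) N0.N2=(alive,v0) | N1.N0=(alive,v0) N1.N1=(alive,v0) N1.N2=(alive,v0)
Op 4: gossip N0<->N1 -> N0.N0=(alive,v0) N0.N1=(alive,v0) N0.N2=(alive,v0) | N1.N0=(alive,v0) N1.N1=(alive,v0) N1.N2=(alive,v0)
Op 5: gossip N1<->N2 -> N1.N0=(alive,v0) N1.N1=(alive,v0) N1.N2=(alive,v0) | N2.N0=(alive,v0) N2.N1=(alive,v0) N2.N2=(alive,v0)
Op 6: gossip N2<->N1 -> N2.N0=(alive,v0) N2.N1=(alive,v0) N2.N2=(alive,v0) | N1.N0=(alive,v0) N1.N1=(alive,v0) N1.N2=(alive,v0)

Answer: N0=alive,0 N1=alive,0 N2=alive,0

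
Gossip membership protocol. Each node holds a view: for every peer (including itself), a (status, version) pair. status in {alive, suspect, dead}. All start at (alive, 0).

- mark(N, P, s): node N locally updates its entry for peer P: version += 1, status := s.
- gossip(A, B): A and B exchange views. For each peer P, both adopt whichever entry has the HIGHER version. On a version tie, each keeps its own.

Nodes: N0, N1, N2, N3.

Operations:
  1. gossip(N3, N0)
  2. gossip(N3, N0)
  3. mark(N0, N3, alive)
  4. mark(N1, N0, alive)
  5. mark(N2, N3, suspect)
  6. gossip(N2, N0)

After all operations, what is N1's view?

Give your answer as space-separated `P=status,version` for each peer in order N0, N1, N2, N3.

Answer: N0=alive,1 N1=alive,0 N2=alive,0 N3=alive,0

Derivation:
Op 1: gossip N3<->N0 -> N3.N0=(alive,v0) N3.N1=(alive,v0) N3.N2=(alive,v0) N3.N3=(alive,v0) | N0.N0=(alive,v0) N0.N1=(alive,v0) N0.N2=(alive,v0) N0.N3=(alive,v0)
Op 2: gossip N3<->N0 -> N3.N0=(alive,v0) N3.N1=(alive,v0) N3.N2=(alive,v0) N3.N3=(alive,v0) | N0.N0=(alive,v0) N0.N1=(alive,v0) N0.N2=(alive,v0) N0.N3=(alive,v0)
Op 3: N0 marks N3=alive -> (alive,v1)
Op 4: N1 marks N0=alive -> (alive,v1)
Op 5: N2 marks N3=suspect -> (suspect,v1)
Op 6: gossip N2<->N0 -> N2.N0=(alive,v0) N2.N1=(alive,v0) N2.N2=(alive,v0) N2.N3=(suspect,v1) | N0.N0=(alive,v0) N0.N1=(alive,v0) N0.N2=(alive,v0) N0.N3=(alive,v1)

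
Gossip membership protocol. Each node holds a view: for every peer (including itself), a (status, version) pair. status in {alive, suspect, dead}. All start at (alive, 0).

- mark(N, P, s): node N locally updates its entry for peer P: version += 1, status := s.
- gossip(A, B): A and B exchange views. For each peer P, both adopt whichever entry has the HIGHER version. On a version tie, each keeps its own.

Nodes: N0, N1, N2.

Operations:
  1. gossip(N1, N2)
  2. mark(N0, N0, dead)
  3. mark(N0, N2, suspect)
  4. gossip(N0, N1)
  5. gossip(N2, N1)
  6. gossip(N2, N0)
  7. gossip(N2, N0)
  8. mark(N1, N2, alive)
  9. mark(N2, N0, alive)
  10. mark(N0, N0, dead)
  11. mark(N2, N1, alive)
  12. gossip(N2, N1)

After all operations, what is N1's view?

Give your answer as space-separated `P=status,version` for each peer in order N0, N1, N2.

Answer: N0=alive,2 N1=alive,1 N2=alive,2

Derivation:
Op 1: gossip N1<->N2 -> N1.N0=(alive,v0) N1.N1=(alive,v0) N1.N2=(alive,v0) | N2.N0=(alive,v0) N2.N1=(alive,v0) N2.N2=(alive,v0)
Op 2: N0 marks N0=dead -> (dead,v1)
Op 3: N0 marks N2=suspect -> (suspect,v1)
Op 4: gossip N0<->N1 -> N0.N0=(dead,v1) N0.N1=(alive,v0) N0.N2=(suspect,v1) | N1.N0=(dead,v1) N1.N1=(alive,v0) N1.N2=(suspect,v1)
Op 5: gossip N2<->N1 -> N2.N0=(dead,v1) N2.N1=(alive,v0) N2.N2=(suspect,v1) | N1.N0=(dead,v1) N1.N1=(alive,v0) N1.N2=(suspect,v1)
Op 6: gossip N2<->N0 -> N2.N0=(dead,v1) N2.N1=(alive,v0) N2.N2=(suspect,v1) | N0.N0=(dead,v1) N0.N1=(alive,v0) N0.N2=(suspect,v1)
Op 7: gossip N2<->N0 -> N2.N0=(dead,v1) N2.N1=(alive,v0) N2.N2=(suspect,v1) | N0.N0=(dead,v1) N0.N1=(alive,v0) N0.N2=(suspect,v1)
Op 8: N1 marks N2=alive -> (alive,v2)
Op 9: N2 marks N0=alive -> (alive,v2)
Op 10: N0 marks N0=dead -> (dead,v2)
Op 11: N2 marks N1=alive -> (alive,v1)
Op 12: gossip N2<->N1 -> N2.N0=(alive,v2) N2.N1=(alive,v1) N2.N2=(alive,v2) | N1.N0=(alive,v2) N1.N1=(alive,v1) N1.N2=(alive,v2)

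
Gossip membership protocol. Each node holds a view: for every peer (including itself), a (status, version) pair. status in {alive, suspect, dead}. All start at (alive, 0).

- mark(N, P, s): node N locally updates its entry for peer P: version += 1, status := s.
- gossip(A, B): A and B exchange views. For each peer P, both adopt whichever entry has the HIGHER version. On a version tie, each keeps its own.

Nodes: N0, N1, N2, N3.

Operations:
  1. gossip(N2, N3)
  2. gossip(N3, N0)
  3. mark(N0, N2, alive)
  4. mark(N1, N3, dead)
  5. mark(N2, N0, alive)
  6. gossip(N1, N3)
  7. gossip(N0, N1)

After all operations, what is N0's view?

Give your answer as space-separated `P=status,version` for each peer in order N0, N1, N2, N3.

Answer: N0=alive,0 N1=alive,0 N2=alive,1 N3=dead,1

Derivation:
Op 1: gossip N2<->N3 -> N2.N0=(alive,v0) N2.N1=(alive,v0) N2.N2=(alive,v0) N2.N3=(alive,v0) | N3.N0=(alive,v0) N3.N1=(alive,v0) N3.N2=(alive,v0) N3.N3=(alive,v0)
Op 2: gossip N3<->N0 -> N3.N0=(alive,v0) N3.N1=(alive,v0) N3.N2=(alive,v0) N3.N3=(alive,v0) | N0.N0=(alive,v0) N0.N1=(alive,v0) N0.N2=(alive,v0) N0.N3=(alive,v0)
Op 3: N0 marks N2=alive -> (alive,v1)
Op 4: N1 marks N3=dead -> (dead,v1)
Op 5: N2 marks N0=alive -> (alive,v1)
Op 6: gossip N1<->N3 -> N1.N0=(alive,v0) N1.N1=(alive,v0) N1.N2=(alive,v0) N1.N3=(dead,v1) | N3.N0=(alive,v0) N3.N1=(alive,v0) N3.N2=(alive,v0) N3.N3=(dead,v1)
Op 7: gossip N0<->N1 -> N0.N0=(alive,v0) N0.N1=(alive,v0) N0.N2=(alive,v1) N0.N3=(dead,v1) | N1.N0=(alive,v0) N1.N1=(alive,v0) N1.N2=(alive,v1) N1.N3=(dead,v1)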